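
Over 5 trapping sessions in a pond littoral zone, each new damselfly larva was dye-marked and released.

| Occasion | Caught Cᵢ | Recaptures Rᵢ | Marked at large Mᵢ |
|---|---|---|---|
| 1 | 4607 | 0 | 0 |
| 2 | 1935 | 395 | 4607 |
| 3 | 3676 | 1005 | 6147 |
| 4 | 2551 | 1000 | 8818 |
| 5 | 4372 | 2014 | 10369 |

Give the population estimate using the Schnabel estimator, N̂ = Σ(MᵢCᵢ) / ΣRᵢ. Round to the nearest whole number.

Σ MᵢCᵢ = 0·4607 + 4607·1935 + 6147·3676 + 8818·2551 + 10369·4372 = 0 + 8914545 + 22596372 + 22494718 + 45333268 = 99338903
Σ Rᵢ = 0 + 395 + 1005 + 1000 + 2014 = 4414
N̂ = 99338903 / 4414 ≈ 22505.4 → 22505

N ≈ 22,505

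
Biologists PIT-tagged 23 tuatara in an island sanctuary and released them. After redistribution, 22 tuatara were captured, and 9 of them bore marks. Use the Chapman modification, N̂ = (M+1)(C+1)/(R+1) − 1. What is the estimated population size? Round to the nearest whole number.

N̂ = (23+1)(22+1)/(9+1) − 1 = 24·23/10 − 1
= 552/10 − 1 ≈ 55.2 − 1 ≈ 54.2 → 54

N ≈ 54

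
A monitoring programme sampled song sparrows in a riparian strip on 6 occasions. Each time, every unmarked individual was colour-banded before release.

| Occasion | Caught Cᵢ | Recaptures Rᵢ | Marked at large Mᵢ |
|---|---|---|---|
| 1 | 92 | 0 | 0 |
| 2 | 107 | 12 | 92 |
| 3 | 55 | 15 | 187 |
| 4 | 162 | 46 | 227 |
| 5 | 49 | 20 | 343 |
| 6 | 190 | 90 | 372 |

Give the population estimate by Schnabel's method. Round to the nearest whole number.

N ≈ 789

Σ MᵢCᵢ = 0·92 + 92·107 + 187·55 + 227·162 + 343·49 + 372·190 = 0 + 9844 + 10285 + 36774 + 16807 + 70680 = 144390
Σ Rᵢ = 0 + 12 + 15 + 46 + 20 + 90 = 183
N̂ = 144390 / 183 ≈ 789.0 → 789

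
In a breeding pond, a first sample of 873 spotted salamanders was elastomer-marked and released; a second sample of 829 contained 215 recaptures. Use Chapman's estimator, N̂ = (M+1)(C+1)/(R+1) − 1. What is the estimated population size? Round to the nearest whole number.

N̂ = (873+1)(829+1)/(215+1) − 1 = 874·830/216 − 1
= 725420/216 − 1 ≈ 3358.4 − 1 ≈ 3357.4 → 3357

N ≈ 3357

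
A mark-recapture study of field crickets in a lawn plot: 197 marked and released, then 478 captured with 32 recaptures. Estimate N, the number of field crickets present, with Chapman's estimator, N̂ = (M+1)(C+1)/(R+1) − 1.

N = 2873

N̂ = (197+1)(478+1)/(32+1) − 1 = 198·479/33 − 1
= 94842/33 − 1 = 2874 − 1 = 2873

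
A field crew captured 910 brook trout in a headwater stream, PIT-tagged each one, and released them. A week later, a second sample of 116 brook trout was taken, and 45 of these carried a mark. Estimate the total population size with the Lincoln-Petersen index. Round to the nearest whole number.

N = (910 × 116) / 45 = 105560 / 45 ≈ 2345.8 → 2346

N ≈ 2346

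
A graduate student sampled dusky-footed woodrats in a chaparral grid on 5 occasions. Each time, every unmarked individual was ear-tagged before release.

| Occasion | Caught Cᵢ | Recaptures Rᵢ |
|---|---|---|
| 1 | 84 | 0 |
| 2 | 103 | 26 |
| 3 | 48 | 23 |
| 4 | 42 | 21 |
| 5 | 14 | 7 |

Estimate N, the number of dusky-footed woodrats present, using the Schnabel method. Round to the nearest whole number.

N ≈ 352

Marked at large before each occasion: Mᵢ = Σⱼ<ᵢ (Cⱼ − Rⱼ) → M1=0, M2=84, M3=161, M4=186, M5=207
Σ MᵢCᵢ = 0·84 + 84·103 + 161·48 + 186·42 + 207·14 = 0 + 8652 + 7728 + 7812 + 2898 = 27090
Σ Rᵢ = 0 + 26 + 23 + 21 + 7 = 77
N̂ = 27090 / 77 ≈ 351.8 → 352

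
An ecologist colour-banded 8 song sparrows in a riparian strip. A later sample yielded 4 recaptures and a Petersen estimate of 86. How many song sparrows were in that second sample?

From N = M·C/R: C = N·R / M = 86·4 / 8 = 344 / 8 = 43.

C = 43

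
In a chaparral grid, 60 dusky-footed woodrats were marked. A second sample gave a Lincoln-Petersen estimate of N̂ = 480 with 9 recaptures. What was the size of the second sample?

From N = M·C/R: C = N·R / M = 480·9 / 60 = 4320 / 60 = 72.

C = 72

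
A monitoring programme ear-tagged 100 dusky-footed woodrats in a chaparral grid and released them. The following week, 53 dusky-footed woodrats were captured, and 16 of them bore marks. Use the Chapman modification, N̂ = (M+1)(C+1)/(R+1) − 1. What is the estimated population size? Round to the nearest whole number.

N ≈ 320

N̂ = (100+1)(53+1)/(16+1) − 1 = 101·54/17 − 1
= 5454/17 − 1 ≈ 320.8 − 1 ≈ 319.8 → 320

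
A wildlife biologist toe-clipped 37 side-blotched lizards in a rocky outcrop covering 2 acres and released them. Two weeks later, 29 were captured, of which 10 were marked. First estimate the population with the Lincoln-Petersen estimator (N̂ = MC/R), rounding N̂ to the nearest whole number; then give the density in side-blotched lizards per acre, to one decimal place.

density ≈ 53.5 side-blotched lizards per acre

N̂ = 37·29/10 = 1073/10 ≈ 107.3 → 107
Density = N̂ / area = 107 / 2 ≈ 53.50 → 53.5 per acre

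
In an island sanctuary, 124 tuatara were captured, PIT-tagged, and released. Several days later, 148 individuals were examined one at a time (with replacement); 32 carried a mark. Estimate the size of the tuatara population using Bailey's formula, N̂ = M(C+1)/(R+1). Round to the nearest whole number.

N̂ = 124·(148+1)/(32+1) = 124·149/33 = 18476/33 ≈ 559.9 → 560

N ≈ 560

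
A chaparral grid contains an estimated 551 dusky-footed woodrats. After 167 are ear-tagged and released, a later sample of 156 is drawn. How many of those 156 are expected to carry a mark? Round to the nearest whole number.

expected recaptures ≈ 47

Expected recaptures E[R] = M·C / N.
E[R] = 167 × 156 / 551 = 26052 / 551 ≈ 47.3 → 47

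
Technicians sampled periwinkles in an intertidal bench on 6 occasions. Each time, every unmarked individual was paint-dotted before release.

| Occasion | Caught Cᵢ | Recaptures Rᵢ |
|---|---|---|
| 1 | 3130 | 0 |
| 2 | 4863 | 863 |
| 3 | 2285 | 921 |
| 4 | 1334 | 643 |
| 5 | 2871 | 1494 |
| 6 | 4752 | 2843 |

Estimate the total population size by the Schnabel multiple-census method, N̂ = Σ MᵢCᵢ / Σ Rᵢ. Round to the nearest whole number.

N ≈ 17,653

Marked at large before each occasion: Mᵢ = Σⱼ<ᵢ (Cⱼ − Rⱼ) → M1=0, M2=3130, M3=7130, M4=8494, M5=9185, M6=10562
Σ MᵢCᵢ = 0·3130 + 3130·4863 + 7130·2285 + 8494·1334 + 9185·2871 + 10562·4752 = 0 + 15221190 + 16292050 + 11330996 + 26370135 + 50190624 = 119404995
Σ Rᵢ = 0 + 863 + 921 + 643 + 1494 + 2843 = 6764
N̂ = 119404995 / 6764 ≈ 17653.0 → 17653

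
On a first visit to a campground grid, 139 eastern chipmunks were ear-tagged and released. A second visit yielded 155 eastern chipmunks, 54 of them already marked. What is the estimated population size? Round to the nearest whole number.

N ≈ 399

If marked individuals mix randomly, R/C ≈ M/N, giving N ≈ M·C/R.
N = (139 × 155) / 54 = 21545 / 54 ≈ 399.0 → 399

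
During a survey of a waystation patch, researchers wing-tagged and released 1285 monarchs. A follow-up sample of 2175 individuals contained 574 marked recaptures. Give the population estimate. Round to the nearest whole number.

N ≈ 4869

If marked individuals mix randomly, R/C ≈ M/N, giving N ≈ M·C/R.
N = (1285 × 2175) / 574 = 2794875 / 574 ≈ 4869.1 → 4869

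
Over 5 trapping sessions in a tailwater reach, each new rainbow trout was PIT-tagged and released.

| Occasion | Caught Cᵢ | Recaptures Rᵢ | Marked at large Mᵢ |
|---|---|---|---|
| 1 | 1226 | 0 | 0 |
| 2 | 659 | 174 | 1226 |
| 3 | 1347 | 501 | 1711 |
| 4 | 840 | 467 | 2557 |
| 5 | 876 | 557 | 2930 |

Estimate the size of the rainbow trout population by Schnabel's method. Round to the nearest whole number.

Σ MᵢCᵢ = 0·1226 + 1226·659 + 1711·1347 + 2557·840 + 2930·876 = 0 + 807934 + 2304717 + 2147880 + 2566680 = 7827211
Σ Rᵢ = 0 + 174 + 501 + 467 + 557 = 1699
N̂ = 7827211 / 1699 ≈ 4607.0 → 4607

N ≈ 4607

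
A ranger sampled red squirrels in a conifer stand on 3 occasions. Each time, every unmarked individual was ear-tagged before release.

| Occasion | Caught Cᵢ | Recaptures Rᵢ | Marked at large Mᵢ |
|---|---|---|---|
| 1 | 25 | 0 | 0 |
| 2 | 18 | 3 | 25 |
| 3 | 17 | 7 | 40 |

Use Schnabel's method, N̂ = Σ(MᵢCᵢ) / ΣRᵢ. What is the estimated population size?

N = 113

Σ MᵢCᵢ = 0·25 + 25·18 + 40·17 = 0 + 450 + 680 = 1130
Σ Rᵢ = 0 + 3 + 7 = 10
N̂ = 1130 / 10 = 113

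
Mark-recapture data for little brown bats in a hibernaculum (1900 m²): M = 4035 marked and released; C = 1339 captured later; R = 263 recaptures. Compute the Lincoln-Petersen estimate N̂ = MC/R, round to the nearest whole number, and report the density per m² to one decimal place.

N̂ = 4035·1339/263 = 5402865/263 ≈ 20543.2 → 20543
Density = N̂ / area = 20543 / 1900 ≈ 10.81 → 10.8 per m²

density ≈ 10.8 little brown bats per m²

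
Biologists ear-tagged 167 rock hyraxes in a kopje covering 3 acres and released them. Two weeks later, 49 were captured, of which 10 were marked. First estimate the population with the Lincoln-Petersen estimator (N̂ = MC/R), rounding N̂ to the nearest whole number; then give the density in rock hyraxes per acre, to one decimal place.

density ≈ 272.7 rock hyraxes per acre

N̂ = 167·49/10 = 8183/10 ≈ 818.3 → 818
Density = N̂ / area = 818 / 3 ≈ 272.67 → 272.7 per acre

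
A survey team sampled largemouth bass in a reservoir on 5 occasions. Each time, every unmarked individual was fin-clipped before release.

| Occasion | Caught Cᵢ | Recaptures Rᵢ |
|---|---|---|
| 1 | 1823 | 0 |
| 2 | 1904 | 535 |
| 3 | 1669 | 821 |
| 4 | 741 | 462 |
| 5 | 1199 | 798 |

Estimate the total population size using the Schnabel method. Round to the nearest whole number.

N ≈ 6487

Marked at large before each occasion: Mᵢ = Σⱼ<ᵢ (Cⱼ − Rⱼ) → M1=0, M2=1823, M3=3192, M4=4040, M5=4319
Σ MᵢCᵢ = 0·1823 + 1823·1904 + 3192·1669 + 4040·741 + 4319·1199 = 0 + 3470992 + 5327448 + 2993640 + 5178481 = 16970561
Σ Rᵢ = 0 + 535 + 821 + 462 + 798 = 2616
N̂ = 16970561 / 2616 ≈ 6487.2 → 6487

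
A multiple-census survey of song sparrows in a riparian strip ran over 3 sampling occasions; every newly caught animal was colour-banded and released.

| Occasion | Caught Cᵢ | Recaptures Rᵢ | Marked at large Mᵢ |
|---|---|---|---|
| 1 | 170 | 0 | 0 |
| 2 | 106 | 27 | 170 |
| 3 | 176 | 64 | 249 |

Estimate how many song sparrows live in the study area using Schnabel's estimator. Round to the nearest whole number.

Σ MᵢCᵢ = 0·170 + 170·106 + 249·176 = 0 + 18020 + 43824 = 61844
Σ Rᵢ = 0 + 27 + 64 = 91
N̂ = 61844 / 91 ≈ 679.6 → 680

N ≈ 680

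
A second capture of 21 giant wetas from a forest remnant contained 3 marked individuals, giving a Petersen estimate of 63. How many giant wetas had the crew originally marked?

M = 9

From N = M·C/R: M = N·R / C = 63·3 / 21 = 189 / 21 = 9.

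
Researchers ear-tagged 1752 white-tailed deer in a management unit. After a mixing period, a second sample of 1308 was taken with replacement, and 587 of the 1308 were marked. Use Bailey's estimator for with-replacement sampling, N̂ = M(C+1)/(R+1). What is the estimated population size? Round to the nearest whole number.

N̂ = 1752·(1308+1)/(587+1) = 1752·1309/588 = 2293368/588 ≈ 3900.3 → 3900

N ≈ 3900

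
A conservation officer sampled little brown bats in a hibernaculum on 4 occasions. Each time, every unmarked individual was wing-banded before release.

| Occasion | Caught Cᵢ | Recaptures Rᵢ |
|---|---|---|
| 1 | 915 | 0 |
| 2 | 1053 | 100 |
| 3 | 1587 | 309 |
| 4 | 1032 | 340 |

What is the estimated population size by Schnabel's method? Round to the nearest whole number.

N ≈ 9579

Marked at large before each occasion: Mᵢ = Σⱼ<ᵢ (Cⱼ − Rⱼ) → M1=0, M2=915, M3=1868, M4=3146
Σ MᵢCᵢ = 0·915 + 915·1053 + 1868·1587 + 3146·1032 = 0 + 963495 + 2964516 + 3246672 = 7174683
Σ Rᵢ = 0 + 100 + 309 + 340 = 749
N̂ = 7174683 / 749 ≈ 9579.0 → 9579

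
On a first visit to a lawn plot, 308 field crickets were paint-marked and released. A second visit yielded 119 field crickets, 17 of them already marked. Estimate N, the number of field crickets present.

The marked fraction in the recapture sample should equal the marked fraction in the population: 17/119 = 308/N.
N = (308 × 119) / 17 = 36652 / 17 = 2156

N = 2156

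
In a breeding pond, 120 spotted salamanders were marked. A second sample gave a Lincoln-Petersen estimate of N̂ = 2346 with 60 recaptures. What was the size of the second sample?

C = 1173

From N = M·C/R: C = N·R / M = 2346·60 / 120 = 140760 / 120 = 1173.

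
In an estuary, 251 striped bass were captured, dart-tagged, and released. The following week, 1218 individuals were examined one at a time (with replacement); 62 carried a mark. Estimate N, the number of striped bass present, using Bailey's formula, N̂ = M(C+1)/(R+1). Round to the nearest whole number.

N̂ = 251·(1218+1)/(62+1) = 251·1219/63 = 305969/63 ≈ 4856.7 → 4857

N ≈ 4857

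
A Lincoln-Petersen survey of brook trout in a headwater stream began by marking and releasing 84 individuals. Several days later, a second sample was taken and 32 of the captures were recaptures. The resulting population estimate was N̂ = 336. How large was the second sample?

From N = M·C/R: C = N·R / M = 336·32 / 84 = 10752 / 84 = 128.

C = 128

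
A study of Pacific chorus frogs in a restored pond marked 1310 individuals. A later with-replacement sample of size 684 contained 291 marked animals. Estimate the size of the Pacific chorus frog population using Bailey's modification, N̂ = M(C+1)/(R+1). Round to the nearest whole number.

N̂ = 1310·(684+1)/(291+1) = 1310·685/292 = 897350/292 ≈ 3073.1 → 3073

N ≈ 3073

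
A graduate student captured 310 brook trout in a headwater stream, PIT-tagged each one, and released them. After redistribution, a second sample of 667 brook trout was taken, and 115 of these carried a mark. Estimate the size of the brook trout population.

N = 1798

N = (310 × 667) / 115 = 206770 / 115 = 1798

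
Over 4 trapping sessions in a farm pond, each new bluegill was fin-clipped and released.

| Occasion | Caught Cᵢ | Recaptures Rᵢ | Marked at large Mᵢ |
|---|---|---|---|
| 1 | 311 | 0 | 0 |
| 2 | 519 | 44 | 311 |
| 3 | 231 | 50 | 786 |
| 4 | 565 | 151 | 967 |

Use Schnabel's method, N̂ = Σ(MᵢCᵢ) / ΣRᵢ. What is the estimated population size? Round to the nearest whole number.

N ≈ 3630

Σ MᵢCᵢ = 0·311 + 311·519 + 786·231 + 967·565 = 0 + 161409 + 181566 + 546355 = 889330
Σ Rᵢ = 0 + 44 + 50 + 151 = 245
N̂ = 889330 / 245 ≈ 3629.9 → 3630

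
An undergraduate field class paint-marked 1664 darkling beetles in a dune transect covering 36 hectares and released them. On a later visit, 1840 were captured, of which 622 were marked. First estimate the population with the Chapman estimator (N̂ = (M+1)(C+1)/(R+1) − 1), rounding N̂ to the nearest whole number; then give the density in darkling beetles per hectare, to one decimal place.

density ≈ 136.6 darkling beetles per hectare

N̂ = 1665·1841/623 − 1 = 3065265/623 − 1 ≈ 4919.2 → 4919
Density = N̂ / area = 4919 / 36 ≈ 136.64 → 136.6 per hectare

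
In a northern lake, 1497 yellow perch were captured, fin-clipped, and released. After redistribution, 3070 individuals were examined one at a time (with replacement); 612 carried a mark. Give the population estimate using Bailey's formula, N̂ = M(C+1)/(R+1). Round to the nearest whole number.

N̂ = 1497·(3070+1)/(612+1) = 1497·3071/613 = 4597287/613 ≈ 7499.7 → 7500

N ≈ 7500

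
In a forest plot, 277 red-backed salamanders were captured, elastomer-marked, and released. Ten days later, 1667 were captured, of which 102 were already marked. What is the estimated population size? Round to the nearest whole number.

If marked individuals mix randomly, R/C ≈ M/N, giving N ≈ M·C/R.
N = (277 × 1667) / 102 = 461759 / 102 ≈ 4527.0 → 4527

N ≈ 4527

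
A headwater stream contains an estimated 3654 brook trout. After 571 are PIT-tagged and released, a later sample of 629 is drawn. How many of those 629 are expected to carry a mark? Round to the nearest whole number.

expected recaptures ≈ 98

Expected recaptures E[R] = M·C / N.
E[R] = 571 × 629 / 3654 = 359159 / 3654 ≈ 98.3 → 98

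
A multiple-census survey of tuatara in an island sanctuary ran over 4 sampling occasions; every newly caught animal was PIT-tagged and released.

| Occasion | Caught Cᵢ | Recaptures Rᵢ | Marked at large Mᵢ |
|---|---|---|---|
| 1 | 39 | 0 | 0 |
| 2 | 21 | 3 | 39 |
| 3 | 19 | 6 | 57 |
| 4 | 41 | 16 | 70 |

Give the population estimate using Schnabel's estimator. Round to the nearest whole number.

N ≈ 191

Σ MᵢCᵢ = 0·39 + 39·21 + 57·19 + 70·41 = 0 + 819 + 1083 + 2870 = 4772
Σ Rᵢ = 0 + 3 + 6 + 16 = 25
N̂ = 4772 / 25 ≈ 190.9 → 191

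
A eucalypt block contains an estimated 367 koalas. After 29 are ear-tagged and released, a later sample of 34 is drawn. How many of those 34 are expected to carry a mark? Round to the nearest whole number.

The marked fraction of the population is 29/367, so in a sample of 34 expect C·(M/N) marked.
E[R] = 29 × 34 / 367 = 986 / 367 ≈ 2.7 → 3

expected recaptures ≈ 3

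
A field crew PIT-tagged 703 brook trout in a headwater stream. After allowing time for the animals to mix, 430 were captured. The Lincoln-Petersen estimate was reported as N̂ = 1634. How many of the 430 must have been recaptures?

From N = M·C/R: R = M·C / N = 703·430 / 1634 = 302290 / 1634 = 185.

R = 185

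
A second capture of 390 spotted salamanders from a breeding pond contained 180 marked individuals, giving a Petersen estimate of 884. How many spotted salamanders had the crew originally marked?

From N = M·C/R: M = N·R / C = 884·180 / 390 = 159120 / 390 = 408.

M = 408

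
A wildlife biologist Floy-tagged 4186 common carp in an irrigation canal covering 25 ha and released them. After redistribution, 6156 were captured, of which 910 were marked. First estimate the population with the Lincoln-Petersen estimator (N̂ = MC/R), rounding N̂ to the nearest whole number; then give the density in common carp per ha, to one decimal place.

N̂ = 4186·6156/910 = 25769016/910 ≈ 28317.6 → 28318
Density = N̂ / area = 28318 / 25 ≈ 1132.72 → 1132.7 per ha

density ≈ 1132.7 common carp per ha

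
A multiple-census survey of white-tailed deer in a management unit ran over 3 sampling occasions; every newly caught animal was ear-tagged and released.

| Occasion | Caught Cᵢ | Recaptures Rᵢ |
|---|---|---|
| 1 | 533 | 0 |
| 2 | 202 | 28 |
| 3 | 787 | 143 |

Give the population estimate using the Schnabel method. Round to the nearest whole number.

Marked at large before each occasion: Mᵢ = Σⱼ<ᵢ (Cⱼ − Rⱼ) → M1=0, M2=533, M3=707
Σ MᵢCᵢ = 0·533 + 533·202 + 707·787 = 0 + 107666 + 556409 = 664075
Σ Rᵢ = 0 + 28 + 143 = 171
N̂ = 664075 / 171 ≈ 3883.48 → 3883

N ≈ 3883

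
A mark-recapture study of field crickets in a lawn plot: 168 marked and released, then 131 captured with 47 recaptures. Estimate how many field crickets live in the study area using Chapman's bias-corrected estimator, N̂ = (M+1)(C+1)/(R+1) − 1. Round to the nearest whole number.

N̂ = (168+1)(131+1)/(47+1) − 1 = 169·132/48 − 1
= 22308/48 − 1 ≈ 464.8 − 1 ≈ 463.8 → 464

N ≈ 464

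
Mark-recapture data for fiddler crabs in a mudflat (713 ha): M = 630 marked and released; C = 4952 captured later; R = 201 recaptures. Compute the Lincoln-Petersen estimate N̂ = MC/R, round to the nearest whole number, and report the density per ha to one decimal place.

N̂ = 630·4952/201 = 3119760/201 ≈ 15521.2 → 15521
Density = N̂ / area = 15521 / 713 ≈ 21.77 → 21.8 per ha

density ≈ 21.8 fiddler crabs per ha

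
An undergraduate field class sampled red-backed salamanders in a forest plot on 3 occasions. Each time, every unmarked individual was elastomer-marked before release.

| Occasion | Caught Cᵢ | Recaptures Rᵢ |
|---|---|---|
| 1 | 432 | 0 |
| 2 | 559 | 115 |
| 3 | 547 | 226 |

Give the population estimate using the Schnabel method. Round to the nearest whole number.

N ≈ 2113

Marked at large before each occasion: Mᵢ = Σⱼ<ᵢ (Cⱼ − Rⱼ) → M1=0, M2=432, M3=876
Σ MᵢCᵢ = 0·432 + 432·559 + 876·547 = 0 + 241488 + 479172 = 720660
Σ Rᵢ = 0 + 115 + 226 = 341
N̂ = 720660 / 341 ≈ 2113.4 → 2113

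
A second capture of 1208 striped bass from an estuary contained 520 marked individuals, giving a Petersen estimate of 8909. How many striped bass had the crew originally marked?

From N = M·C/R: M = N·R / C = 8909·520 / 1208 = 4632680 / 1208 = 3835.

M = 3835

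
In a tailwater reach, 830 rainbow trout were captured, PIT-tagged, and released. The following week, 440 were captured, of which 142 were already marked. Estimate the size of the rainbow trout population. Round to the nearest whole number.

N = (830 × 440) / 142 = 365200 / 142 ≈ 2571.8 → 2572

N ≈ 2572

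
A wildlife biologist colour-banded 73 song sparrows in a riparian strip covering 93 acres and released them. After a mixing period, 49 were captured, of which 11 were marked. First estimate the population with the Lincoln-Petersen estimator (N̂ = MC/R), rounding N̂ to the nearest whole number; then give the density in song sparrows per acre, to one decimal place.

N̂ = 73·49/11 = 3577/11 ≈ 325.2 → 325
Density = N̂ / area = 325 / 93 ≈ 3.49 → 3.5 per acre

density ≈ 3.5 song sparrows per acre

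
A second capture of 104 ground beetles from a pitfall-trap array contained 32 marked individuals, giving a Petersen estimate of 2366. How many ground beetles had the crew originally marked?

From N = M·C/R: M = N·R / C = 2366·32 / 104 = 75712 / 104 = 728.

M = 728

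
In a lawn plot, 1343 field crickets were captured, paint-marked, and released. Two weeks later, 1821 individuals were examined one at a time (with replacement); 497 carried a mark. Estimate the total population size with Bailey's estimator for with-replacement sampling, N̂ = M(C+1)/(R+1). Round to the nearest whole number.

N̂ = 1343·(1821+1)/(497+1) = 1343·1822/498 = 2446946/498 ≈ 4913.5 → 4914

N ≈ 4914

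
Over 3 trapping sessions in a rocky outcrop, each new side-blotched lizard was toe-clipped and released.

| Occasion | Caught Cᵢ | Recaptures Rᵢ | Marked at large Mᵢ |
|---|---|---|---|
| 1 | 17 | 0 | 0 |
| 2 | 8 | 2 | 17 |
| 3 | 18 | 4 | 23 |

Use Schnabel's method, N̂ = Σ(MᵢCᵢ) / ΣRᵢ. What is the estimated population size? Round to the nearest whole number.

Σ MᵢCᵢ = 0·17 + 17·8 + 23·18 = 0 + 136 + 414 = 550
Σ Rᵢ = 0 + 2 + 4 = 6
N̂ = 550 / 6 ≈ 91.7 → 92

N ≈ 92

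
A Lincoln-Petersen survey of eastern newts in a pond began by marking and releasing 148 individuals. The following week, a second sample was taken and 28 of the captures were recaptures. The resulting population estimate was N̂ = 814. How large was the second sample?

C = 154

From N = M·C/R: C = N·R / M = 814·28 / 148 = 22792 / 148 = 154.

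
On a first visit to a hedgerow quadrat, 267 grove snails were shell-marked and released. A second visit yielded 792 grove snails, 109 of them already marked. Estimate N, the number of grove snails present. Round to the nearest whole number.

N ≈ 1940

N = (267 × 792) / 109 = 211464 / 109 ≈ 1940.0 → 1940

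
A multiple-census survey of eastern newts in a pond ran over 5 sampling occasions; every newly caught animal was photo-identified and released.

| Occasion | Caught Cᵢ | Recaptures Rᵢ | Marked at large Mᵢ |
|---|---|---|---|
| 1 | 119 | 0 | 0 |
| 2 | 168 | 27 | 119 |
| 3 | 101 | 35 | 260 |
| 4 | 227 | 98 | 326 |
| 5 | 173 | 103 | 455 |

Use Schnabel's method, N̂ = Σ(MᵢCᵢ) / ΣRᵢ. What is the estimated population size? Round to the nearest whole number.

N ≈ 757

Σ MᵢCᵢ = 0·119 + 119·168 + 260·101 + 326·227 + 455·173 = 0 + 19992 + 26260 + 74002 + 78715 = 198969
Σ Rᵢ = 0 + 27 + 35 + 98 + 103 = 263
N̂ = 198969 / 263 ≈ 756.5 → 757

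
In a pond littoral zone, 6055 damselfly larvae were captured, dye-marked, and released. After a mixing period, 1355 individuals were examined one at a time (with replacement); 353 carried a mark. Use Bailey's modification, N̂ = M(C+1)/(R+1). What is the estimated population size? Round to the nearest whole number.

N ≈ 23,194

N̂ = 6055·(1355+1)/(353+1) = 6055·1356/354 = 8210580/354 ≈ 23193.7 → 23194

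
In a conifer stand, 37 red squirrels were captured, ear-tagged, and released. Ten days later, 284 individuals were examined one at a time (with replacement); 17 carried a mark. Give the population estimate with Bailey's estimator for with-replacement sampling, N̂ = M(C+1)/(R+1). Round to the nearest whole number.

N̂ = 37·(284+1)/(17+1) = 37·285/18 = 10545/18 ≈ 585.8 → 586

N ≈ 586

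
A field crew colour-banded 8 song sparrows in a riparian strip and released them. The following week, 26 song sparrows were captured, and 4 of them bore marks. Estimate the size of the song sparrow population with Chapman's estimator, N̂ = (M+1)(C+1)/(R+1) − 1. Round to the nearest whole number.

N ≈ 48

N̂ = (8+1)(26+1)/(4+1) − 1 = 9·27/5 − 1
= 243/5 − 1 ≈ 48.6 − 1 ≈ 47.6 → 48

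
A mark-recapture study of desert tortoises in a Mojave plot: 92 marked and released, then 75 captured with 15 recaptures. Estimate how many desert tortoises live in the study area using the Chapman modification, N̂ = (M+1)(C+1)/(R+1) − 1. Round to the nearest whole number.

N ≈ 441

N̂ = (92+1)(75+1)/(15+1) − 1 = 93·76/16 − 1
= 7068/16 − 1 ≈ 441.8 − 1 ≈ 440.8 → 441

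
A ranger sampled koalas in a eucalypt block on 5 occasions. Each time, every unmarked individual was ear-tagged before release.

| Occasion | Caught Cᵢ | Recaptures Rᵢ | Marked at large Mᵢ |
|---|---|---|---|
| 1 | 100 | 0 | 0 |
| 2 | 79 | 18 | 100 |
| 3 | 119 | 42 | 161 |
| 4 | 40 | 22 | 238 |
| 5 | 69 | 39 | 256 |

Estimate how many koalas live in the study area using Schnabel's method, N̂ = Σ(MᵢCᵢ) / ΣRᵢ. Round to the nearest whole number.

N ≈ 448

Σ MᵢCᵢ = 0·100 + 100·79 + 161·119 + 238·40 + 256·69 = 0 + 7900 + 19159 + 9520 + 17664 = 54243
Σ Rᵢ = 0 + 18 + 42 + 22 + 39 = 121
N̂ = 54243 / 121 ≈ 448.3 → 448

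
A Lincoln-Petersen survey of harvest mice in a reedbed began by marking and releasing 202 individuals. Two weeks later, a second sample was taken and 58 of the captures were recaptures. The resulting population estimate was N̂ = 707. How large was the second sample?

From N = M·C/R: C = N·R / M = 707·58 / 202 = 41006 / 202 = 203.

C = 203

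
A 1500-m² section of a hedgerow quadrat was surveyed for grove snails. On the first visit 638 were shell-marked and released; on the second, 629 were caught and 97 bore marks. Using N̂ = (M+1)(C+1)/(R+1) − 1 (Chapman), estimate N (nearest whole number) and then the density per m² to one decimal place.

N̂ = 639·630/98 − 1 = 402570/98 − 1 ≈ 4106.9 → 4107
Density = N̂ / area = 4107 / 1500 ≈ 2.74 → 2.7 per m²

density ≈ 2.7 grove snails per m²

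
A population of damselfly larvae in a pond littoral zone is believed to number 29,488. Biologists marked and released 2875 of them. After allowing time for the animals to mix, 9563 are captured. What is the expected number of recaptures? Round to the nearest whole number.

expected recaptures ≈ 932

Expected recaptures E[R] = M·C / N.
E[R] = 2875 × 9563 / 29488 = 27493625 / 29488 ≈ 932.4 → 932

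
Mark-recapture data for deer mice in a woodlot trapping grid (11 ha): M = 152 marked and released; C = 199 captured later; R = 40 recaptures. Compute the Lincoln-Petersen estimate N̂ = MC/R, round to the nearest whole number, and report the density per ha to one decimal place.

N̂ = 152·199/40 = 30248/40 ≈ 756.2 → 756
Density = N̂ / area = 756 / 11 ≈ 68.73 → 68.7 per ha

density ≈ 68.7 deer mice per ha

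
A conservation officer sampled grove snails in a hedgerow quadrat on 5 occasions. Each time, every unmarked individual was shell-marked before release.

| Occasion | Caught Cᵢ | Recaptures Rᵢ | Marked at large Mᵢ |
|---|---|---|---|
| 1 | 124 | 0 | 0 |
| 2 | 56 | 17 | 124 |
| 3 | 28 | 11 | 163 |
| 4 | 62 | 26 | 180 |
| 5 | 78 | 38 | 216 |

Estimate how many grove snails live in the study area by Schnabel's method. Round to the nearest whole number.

Σ MᵢCᵢ = 0·124 + 124·56 + 163·28 + 180·62 + 216·78 = 0 + 6944 + 4564 + 11160 + 16848 = 39516
Σ Rᵢ = 0 + 17 + 11 + 26 + 38 = 92
N̂ = 39516 / 92 ≈ 429.5 → 430

N ≈ 430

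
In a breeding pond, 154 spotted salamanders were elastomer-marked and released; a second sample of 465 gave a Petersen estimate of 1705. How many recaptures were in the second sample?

R = 42

From N = M·C/R: R = M·C / N = 154·465 / 1705 = 71610 / 1705 = 42.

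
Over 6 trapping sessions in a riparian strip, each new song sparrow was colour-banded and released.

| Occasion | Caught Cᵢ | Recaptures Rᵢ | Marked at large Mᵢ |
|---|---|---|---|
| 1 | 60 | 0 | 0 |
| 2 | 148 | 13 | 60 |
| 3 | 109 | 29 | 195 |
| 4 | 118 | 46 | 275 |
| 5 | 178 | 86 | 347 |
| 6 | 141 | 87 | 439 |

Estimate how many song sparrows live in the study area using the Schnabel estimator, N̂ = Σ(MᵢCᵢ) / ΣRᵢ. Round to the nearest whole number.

N ≈ 714

Σ MᵢCᵢ = 0·60 + 60·148 + 195·109 + 275·118 + 347·178 + 439·141 = 0 + 8880 + 21255 + 32450 + 61766 + 61899 = 186250
Σ Rᵢ = 0 + 13 + 29 + 46 + 86 + 87 = 261
N̂ = 186250 / 261 ≈ 713.6 → 714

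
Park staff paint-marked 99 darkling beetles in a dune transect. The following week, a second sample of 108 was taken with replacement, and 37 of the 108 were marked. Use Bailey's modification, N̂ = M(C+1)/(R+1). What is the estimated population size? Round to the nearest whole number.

N̂ = 99·(108+1)/(37+1) = 99·109/38 = 10791/38 ≈ 284.0 → 284

N ≈ 284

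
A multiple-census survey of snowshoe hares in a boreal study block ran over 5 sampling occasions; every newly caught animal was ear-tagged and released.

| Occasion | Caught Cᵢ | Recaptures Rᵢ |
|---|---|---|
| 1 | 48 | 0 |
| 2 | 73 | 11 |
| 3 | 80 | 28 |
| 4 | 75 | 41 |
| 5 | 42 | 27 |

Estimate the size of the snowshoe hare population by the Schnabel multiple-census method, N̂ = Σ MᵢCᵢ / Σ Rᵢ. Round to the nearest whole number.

Marked at large before each occasion: Mᵢ = Σⱼ<ᵢ (Cⱼ − Rⱼ) → M1=0, M2=48, M3=110, M4=162, M5=196
Σ MᵢCᵢ = 0·48 + 48·73 + 110·80 + 162·75 + 196·42 = 0 + 3504 + 8800 + 12150 + 8232 = 32686
Σ Rᵢ = 0 + 11 + 28 + 41 + 27 = 107
N̂ = 32686 / 107 ≈ 305.48 → 305

N ≈ 305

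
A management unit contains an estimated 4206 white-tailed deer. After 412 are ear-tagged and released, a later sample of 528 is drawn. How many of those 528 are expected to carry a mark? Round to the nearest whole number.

Expected recaptures E[R] = M·C / N.
E[R] = 412 × 528 / 4206 = 217536 / 4206 ≈ 51.7 → 52

expected recaptures ≈ 52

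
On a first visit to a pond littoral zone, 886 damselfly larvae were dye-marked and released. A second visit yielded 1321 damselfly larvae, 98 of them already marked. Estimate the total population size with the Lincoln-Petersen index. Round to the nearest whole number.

N ≈ 11,943

Lincoln-Petersen assumes M/N = R/C, so N = M·C / R.
N = (886 × 1321) / 98 = 1170406 / 98 ≈ 11942.9 → 11943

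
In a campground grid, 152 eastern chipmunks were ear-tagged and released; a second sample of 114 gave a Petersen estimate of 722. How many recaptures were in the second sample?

From N = M·C/R: R = M·C / N = 152·114 / 722 = 17328 / 722 = 24.

R = 24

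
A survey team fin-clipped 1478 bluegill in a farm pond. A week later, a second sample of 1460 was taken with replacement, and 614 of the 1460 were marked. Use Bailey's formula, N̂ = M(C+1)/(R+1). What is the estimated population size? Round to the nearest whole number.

N̂ = 1478·(1460+1)/(614+1) = 1478·1461/615 = 2159358/615 ≈ 3511.2 → 3511

N ≈ 3511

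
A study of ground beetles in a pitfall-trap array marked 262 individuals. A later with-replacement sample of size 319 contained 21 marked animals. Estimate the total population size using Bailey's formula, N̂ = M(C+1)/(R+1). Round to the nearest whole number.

N ≈ 3811

N̂ = 262·(319+1)/(21+1) = 262·320/22 = 83840/22 ≈ 3810.9 → 3811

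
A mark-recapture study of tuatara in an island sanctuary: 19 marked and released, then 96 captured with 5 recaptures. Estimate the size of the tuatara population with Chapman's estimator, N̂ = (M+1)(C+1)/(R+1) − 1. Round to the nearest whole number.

N ≈ 322

N̂ = (19+1)(96+1)/(5+1) − 1 = 20·97/6 − 1
= 1940/6 − 1 ≈ 323.3 − 1 ≈ 322.3 → 322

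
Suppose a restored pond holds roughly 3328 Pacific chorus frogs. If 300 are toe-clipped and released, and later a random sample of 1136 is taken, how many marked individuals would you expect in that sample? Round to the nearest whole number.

Expected recaptures E[R] = M·C / N.
E[R] = 300 × 1136 / 3328 = 340800 / 3328 ≈ 102.4 → 102

expected recaptures ≈ 102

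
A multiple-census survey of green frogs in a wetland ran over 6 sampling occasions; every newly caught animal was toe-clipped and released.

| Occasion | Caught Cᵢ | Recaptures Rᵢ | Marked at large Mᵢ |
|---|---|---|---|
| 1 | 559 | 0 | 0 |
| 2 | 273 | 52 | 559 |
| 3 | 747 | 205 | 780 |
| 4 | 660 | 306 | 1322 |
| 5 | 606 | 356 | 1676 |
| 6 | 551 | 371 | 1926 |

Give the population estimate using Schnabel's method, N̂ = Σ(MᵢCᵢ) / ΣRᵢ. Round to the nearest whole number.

N ≈ 2856

Σ MᵢCᵢ = 0·559 + 559·273 + 780·747 + 1322·660 + 1676·606 + 1926·551 = 0 + 152607 + 582660 + 872520 + 1015656 + 1061226 = 3684669
Σ Rᵢ = 0 + 52 + 205 + 306 + 356 + 371 = 1290
N̂ = 3684669 / 1290 ≈ 2856.3 → 2856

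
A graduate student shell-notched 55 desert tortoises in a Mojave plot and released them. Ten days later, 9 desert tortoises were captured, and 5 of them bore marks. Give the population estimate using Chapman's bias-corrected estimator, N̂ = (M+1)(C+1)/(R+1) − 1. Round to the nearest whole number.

N ≈ 92

N̂ = (55+1)(9+1)/(5+1) − 1 = 56·10/6 − 1
= 560/6 − 1 ≈ 93.3 − 1 ≈ 92.3 → 92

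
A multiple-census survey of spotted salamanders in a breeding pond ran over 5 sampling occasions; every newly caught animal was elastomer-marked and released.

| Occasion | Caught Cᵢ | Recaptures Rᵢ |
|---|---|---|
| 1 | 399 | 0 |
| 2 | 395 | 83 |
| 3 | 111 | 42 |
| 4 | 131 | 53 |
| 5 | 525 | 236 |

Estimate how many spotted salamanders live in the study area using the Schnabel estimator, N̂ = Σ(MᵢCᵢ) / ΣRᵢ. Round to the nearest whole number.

N ≈ 1906

Marked at large before each occasion: Mᵢ = Σⱼ<ᵢ (Cⱼ − Rⱼ) → M1=0, M2=399, M3=711, M4=780, M5=858
Σ MᵢCᵢ = 0·399 + 399·395 + 711·111 + 780·131 + 858·525 = 0 + 157605 + 78921 + 102180 + 450450 = 789156
Σ Rᵢ = 0 + 83 + 42 + 53 + 236 = 414
N̂ = 789156 / 414 ≈ 1906.2 → 1906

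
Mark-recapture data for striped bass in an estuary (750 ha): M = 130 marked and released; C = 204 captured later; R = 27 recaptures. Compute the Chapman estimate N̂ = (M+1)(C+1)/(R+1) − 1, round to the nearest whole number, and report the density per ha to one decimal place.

density ≈ 1.3 striped bass per ha

N̂ = 131·205/28 − 1 = 26855/28 − 1 ≈ 958.1 → 958
Density = N̂ / area = 958 / 750 ≈ 1.28 → 1.3 per ha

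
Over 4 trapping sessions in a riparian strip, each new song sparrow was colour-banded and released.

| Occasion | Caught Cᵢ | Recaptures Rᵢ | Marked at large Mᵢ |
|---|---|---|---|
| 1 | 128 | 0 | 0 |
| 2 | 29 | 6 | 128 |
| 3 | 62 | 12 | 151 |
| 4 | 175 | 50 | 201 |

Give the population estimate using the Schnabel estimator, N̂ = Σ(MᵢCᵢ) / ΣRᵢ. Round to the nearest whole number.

Σ MᵢCᵢ = 0·128 + 128·29 + 151·62 + 201·175 = 0 + 3712 + 9362 + 35175 = 48249
Σ Rᵢ = 0 + 6 + 12 + 50 = 68
N̂ = 48249 / 68 ≈ 709.5 → 710

N ≈ 710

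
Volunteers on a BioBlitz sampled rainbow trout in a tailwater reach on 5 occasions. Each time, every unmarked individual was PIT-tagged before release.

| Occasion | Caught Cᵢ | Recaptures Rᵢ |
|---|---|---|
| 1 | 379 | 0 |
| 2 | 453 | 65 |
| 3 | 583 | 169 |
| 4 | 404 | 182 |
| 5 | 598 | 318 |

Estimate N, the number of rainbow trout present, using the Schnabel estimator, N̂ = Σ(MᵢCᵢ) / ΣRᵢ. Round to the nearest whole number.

Marked at large before each occasion: Mᵢ = Σⱼ<ᵢ (Cⱼ − Rⱼ) → M1=0, M2=379, M3=767, M4=1181, M5=1403
Σ MᵢCᵢ = 0·379 + 379·453 + 767·583 + 1181·404 + 1403·598 = 0 + 171687 + 447161 + 477124 + 838994 = 1934966
Σ Rᵢ = 0 + 65 + 169 + 182 + 318 = 734
N̂ = 1934966 / 734 ≈ 2636.2 → 2636

N ≈ 2636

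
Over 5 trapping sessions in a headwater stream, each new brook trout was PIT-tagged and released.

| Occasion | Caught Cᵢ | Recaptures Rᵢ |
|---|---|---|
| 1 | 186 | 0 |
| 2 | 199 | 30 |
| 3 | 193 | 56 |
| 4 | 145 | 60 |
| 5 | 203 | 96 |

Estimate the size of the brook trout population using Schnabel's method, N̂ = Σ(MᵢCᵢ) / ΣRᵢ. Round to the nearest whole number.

Marked at large before each occasion: Mᵢ = Σⱼ<ᵢ (Cⱼ − Rⱼ) → M1=0, M2=186, M3=355, M4=492, M5=577
Σ MᵢCᵢ = 0·186 + 186·199 + 355·193 + 492·145 + 577·203 = 0 + 37014 + 68515 + 71340 + 117131 = 294000
Σ Rᵢ = 0 + 30 + 56 + 60 + 96 = 242
N̂ = 294000 / 242 ≈ 1214.9 → 1215

N ≈ 1215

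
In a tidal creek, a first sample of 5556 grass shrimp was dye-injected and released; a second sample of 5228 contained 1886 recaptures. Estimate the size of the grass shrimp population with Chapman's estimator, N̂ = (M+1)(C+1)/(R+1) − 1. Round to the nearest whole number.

N̂ = (5556+1)(5228+1)/(1886+1) − 1 = 5557·5229/1887 − 1
= 29057553/1887 − 1 ≈ 15398.8 − 1 ≈ 15397.8 → 15398

N ≈ 15,398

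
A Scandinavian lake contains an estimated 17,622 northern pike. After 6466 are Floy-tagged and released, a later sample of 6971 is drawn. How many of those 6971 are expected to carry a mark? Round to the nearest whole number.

expected recaptures ≈ 2558

The marked fraction of the population is 6466/17622, so in a sample of 6971 expect C·(M/N) marked.
E[R] = 6466 × 6971 / 17622 = 45074486 / 17622 ≈ 2557.9 → 2558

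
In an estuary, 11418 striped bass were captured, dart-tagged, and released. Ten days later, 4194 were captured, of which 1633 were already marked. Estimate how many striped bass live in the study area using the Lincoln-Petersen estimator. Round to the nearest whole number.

N = (11418 × 4194) / 1633 = 47887092 / 1633 ≈ 29324.6 → 29325

N ≈ 29,325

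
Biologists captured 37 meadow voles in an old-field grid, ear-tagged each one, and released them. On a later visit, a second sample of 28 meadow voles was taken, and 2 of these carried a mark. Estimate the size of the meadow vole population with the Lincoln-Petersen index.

N = 518

Lincoln-Petersen assumes M/N = R/C, so N = M·C / R.
N = (37 × 28) / 2 = 1036 / 2 = 518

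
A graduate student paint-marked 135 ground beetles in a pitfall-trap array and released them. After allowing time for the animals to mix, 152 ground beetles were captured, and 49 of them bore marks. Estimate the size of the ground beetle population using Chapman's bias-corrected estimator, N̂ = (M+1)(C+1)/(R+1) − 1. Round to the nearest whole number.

N̂ = (135+1)(152+1)/(49+1) − 1 = 136·153/50 − 1
= 20808/50 − 1 ≈ 416.2 − 1 ≈ 415.2 → 415

N ≈ 415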